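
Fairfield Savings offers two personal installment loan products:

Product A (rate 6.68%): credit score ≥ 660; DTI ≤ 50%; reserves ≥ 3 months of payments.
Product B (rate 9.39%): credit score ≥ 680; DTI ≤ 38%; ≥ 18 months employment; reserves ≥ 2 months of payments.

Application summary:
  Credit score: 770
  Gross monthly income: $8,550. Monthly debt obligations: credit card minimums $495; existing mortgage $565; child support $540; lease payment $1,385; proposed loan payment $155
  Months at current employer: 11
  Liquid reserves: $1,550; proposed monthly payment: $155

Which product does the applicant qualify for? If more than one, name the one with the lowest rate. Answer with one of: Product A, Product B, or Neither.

Total debts = (495 + 565 + 540 + 1,385 + 155) = 3,140; DTI = 3,140/8,550 = 36.7%.
Reserves = 1,550/155 = 10.0 months.
Product A: score 770 ≥ 660; DTI 36.7% ≤ 50%; reserves 10.0 ≥ 3 mo → qualifies.
Product B: score 770 ≥ 680; DTI 36.7% ≤ 38%; employment 11 < 18 mo; reserves 10.0 ≥ 2 mo → does not qualify.

Product A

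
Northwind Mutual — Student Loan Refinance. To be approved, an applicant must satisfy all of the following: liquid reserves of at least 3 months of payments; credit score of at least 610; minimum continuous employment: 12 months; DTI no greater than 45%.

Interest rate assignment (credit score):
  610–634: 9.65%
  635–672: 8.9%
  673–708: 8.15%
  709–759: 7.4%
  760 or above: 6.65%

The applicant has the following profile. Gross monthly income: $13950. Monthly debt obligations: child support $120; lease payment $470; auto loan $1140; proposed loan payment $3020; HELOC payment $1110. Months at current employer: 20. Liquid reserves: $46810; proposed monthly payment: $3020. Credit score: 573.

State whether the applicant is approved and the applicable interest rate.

Denied

Credit score 573 < 610 (below minimum)
Employment 20 ≥ 12 months
Total monthly debts = (120 + 470 + 1,140 + 3,020 + 1,110) = 5,860. Debt-to-income = 5,860/13,950 = 42% — meets 45% limit
Liquid reserves cover 46,810/3,020 = 15.5 months — ≥ 3 required
Not all requirements met → denied.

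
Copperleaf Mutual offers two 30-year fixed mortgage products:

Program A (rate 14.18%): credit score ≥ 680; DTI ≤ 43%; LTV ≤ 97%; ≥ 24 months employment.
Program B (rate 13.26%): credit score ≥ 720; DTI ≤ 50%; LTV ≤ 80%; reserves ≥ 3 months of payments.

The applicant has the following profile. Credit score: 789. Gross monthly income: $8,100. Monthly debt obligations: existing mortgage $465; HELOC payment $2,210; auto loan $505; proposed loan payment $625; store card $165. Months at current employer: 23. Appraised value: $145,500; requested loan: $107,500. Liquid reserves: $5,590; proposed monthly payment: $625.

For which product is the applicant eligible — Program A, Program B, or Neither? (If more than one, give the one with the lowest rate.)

Total debts = (465 + 2,210 + 505 + 625 + 165) = 3,970; DTI = 3,970/8,100 = 49%.
LTV = 107,500/145,500 = 73.9%.
Reserves = 5,590/625 = 8.9 months.
Program A: score 789 ≥ 680; DTI 49% > 43%; LTV 73.9% ≤ 97%; employment 23 < 24 mo → does not qualify.
Program B: score 789 ≥ 720; DTI 49% ≤ 50%; LTV 73.9% ≤ 80%; reserves 8.9 ≥ 3 mo → qualifies.

Program B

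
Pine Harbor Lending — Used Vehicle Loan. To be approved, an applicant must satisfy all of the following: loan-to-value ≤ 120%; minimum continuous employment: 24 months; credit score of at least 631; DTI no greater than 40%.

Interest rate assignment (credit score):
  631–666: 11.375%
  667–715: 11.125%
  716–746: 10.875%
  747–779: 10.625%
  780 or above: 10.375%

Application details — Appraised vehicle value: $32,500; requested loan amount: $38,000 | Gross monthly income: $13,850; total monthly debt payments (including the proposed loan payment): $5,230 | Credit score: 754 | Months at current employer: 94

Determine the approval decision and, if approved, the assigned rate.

Approved at 10.625%

Credit score 754 ≥ 631 (meets minimum)
Loan-to-value = 38,000/32,500 = 116.9% — pass (120% max)
Debt-to-income = 5,230/13,850 = 37.8% — meets 40% limit
Employment 94 ≥ 24 months
All requirements met. Score 754 falls in the 747–779 tier → 10.625%.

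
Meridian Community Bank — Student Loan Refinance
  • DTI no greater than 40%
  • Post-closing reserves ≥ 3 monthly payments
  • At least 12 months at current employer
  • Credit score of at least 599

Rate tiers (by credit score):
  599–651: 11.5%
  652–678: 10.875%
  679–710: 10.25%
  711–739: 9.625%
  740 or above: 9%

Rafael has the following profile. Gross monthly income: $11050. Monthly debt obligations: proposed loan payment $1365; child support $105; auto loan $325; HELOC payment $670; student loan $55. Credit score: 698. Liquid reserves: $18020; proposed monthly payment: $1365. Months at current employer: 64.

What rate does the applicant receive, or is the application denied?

Credit score 698 ≥ 599 (meets minimum)
Employment 64 ≥ 12 months
Total monthly debts = (1,365 + 105 + 325 + 670 + 55) = 2,520. Debt-to-income = 2,520/11,050 = 22.8% — meets 40% limit
Reserves: 18,020 ÷ 1,365 = 13.2 months (meets 3-month minimum)
All requirements met. Score 698 falls in the 679–710 tier → 10.25%.

Approved at 10.25%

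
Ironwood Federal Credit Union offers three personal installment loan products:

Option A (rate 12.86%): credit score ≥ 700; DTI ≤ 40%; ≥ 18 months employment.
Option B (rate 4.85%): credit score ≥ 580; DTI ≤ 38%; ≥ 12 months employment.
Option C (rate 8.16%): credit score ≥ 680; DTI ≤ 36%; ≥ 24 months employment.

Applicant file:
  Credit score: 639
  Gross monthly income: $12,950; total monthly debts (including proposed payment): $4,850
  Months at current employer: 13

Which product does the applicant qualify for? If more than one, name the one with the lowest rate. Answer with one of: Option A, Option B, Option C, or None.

Option B

DTI = 4,850/12,950 = 37.5%.
Option A: score 639 < 700; DTI 37.5% ≤ 40%; employment 13 < 18 mo → does not qualify.
Option B: score 639 ≥ 580; DTI 37.5% ≤ 38%; employment 13 ≥ 12 mo → qualifies.
Option C: score 639 < 680; DTI 37.5% > 36%; employment 13 < 24 mo → does not qualify.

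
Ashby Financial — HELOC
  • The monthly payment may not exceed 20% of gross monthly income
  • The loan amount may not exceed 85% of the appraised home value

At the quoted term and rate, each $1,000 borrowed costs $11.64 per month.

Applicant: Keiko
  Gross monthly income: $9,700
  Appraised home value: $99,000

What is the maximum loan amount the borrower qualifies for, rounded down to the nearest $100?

Payment cap: 20% × $9,700 = $1,940/month.
At $11.64 per $1,000, that supports 1,940/11.64 × 1,000 ≈ $166,666 → $166,600.
LTV cap: 85% × $99,000 = $84,150 → $84,100.
Binding constraint: loan-to-value.

$84,100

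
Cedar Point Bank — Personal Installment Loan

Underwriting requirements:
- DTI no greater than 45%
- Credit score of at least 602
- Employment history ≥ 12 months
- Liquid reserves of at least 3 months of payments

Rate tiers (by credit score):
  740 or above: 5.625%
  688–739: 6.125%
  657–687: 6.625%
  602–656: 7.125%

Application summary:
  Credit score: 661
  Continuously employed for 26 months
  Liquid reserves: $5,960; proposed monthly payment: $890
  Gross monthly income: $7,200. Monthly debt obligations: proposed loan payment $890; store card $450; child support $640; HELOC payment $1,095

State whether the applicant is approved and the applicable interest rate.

Credit score 661 ≥ 602 (meets minimum)
Total monthly debts = (890 + 450 + 640 + 1,095) = 3,075. DTI: 3,075 ÷ 7,200 = 42.7%, within the 45% cap
Employment 26 ≥ 12 months
Reserves: 5,960 ÷ 890 = 6.7 months (meets 3-month minimum)
All requirements met. Score 661 falls in the 657–687 tier → 6.625%.

Approved at 6.625%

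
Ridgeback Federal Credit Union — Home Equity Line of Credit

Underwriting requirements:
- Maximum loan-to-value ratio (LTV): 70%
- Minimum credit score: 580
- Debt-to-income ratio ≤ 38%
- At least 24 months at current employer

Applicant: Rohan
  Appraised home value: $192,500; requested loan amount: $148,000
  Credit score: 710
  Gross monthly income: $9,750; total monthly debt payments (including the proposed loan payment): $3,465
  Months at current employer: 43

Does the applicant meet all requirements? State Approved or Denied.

LTV = 148,000/192,500 = 76.9% > 70%
Credit score 710 ≥ 580 (meets)
Debt-to-income = 3,465/9,750 = 35.5% — meets 38% limit
Employment 43 ≥ 24 months
Fails on LTV.

Denied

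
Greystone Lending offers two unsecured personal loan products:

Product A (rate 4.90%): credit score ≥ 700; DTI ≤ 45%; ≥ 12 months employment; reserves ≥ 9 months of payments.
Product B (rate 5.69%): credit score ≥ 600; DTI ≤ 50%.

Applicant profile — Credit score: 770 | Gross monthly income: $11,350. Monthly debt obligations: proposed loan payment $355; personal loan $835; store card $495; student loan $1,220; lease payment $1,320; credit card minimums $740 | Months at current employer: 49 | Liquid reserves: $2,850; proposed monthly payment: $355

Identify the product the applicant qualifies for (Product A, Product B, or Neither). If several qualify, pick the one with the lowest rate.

Total debts = (355 + 835 + 495 + 1,220 + 1,320 + 740) = 4,965; DTI = 4,965/11,350 = 43.7%.
Reserves = 2,850/355 = 8.0 months.
Product A: score 770 ≥ 700; DTI 43.7% ≤ 45%; employment 49 ≥ 12 mo; reserves 8.0 < 9 mo → does not qualify.
Product B: score 770 ≥ 600; DTI 43.7% ≤ 50% → qualifies.

Product B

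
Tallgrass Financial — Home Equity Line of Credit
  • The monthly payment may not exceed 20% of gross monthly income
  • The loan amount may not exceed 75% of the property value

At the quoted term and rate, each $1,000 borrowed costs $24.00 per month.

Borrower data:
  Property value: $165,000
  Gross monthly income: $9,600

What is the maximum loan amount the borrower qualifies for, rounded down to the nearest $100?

Payment cap: 20% × $9,600 = $1,920/month.
At $24.00 per $1,000, that supports 1,920/24.00 × 1,000 ≈ $80,000 → $80,000.
LTV cap: 75% × $165,000 = $123,750 → $123,700.
Binding constraint: payment-to-income.

$80,000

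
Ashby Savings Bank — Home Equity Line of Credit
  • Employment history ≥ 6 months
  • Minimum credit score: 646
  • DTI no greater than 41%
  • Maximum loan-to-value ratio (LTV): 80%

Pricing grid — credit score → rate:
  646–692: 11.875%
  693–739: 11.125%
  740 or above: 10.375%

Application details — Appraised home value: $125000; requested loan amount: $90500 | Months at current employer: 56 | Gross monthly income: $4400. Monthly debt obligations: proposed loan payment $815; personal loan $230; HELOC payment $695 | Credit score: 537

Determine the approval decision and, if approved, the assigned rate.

Denied

Credit score 537 < 646 (below minimum)
LTV = 90,500/125,000 = 72.4% ≤ 80%
Total monthly debts = (815 + 230 + 695) = 1,740. Debt-to-income = 1,740/4,400 = 39.5% — meets 41% limit
Employment 56 ≥ 6 months
Not all requirements met → denied.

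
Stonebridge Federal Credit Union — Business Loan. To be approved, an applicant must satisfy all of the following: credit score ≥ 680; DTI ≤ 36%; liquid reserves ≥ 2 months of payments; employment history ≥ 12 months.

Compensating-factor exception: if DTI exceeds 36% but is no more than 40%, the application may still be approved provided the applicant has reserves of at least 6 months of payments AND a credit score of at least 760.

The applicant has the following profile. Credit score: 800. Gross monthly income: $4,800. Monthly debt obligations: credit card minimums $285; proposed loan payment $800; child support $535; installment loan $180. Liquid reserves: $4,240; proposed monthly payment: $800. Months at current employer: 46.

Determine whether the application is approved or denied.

Credit score 800 ≥ 680 (meets base)
Total debts = (285 + 800 + 535 + 180) = 1,800. DTI = 1,800/4,800 = 37.5% > 36% — standard DTI limit exceeded.
Reserves: 4,240 ÷ 800 = 5.3 months (meets 2-month minimum)
Employment 46 ≥ 12 months
37.5% falls in the override range (36%–40%), so the compensating-factor test applies.
Reserves 5.3 < 6 months; credit score 800 ≥ 760.
Compensating-factor requirement not fully met.

Denied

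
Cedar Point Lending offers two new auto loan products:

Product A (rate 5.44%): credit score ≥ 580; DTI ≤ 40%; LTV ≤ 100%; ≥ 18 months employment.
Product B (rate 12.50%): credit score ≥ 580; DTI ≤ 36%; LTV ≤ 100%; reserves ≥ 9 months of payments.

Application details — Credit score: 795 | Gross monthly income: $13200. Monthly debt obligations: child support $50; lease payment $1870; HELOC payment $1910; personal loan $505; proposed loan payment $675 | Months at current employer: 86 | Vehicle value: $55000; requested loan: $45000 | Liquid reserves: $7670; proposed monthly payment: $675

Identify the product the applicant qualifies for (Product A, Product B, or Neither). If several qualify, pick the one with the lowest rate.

Total debts = (50 + 1,870 + 1,910 + 505 + 675) = 5,010; DTI = 5,010/13,200 = 38%.
LTV = 45,000/55,000 = 81.8%.
Reserves = 7,670/675 = 11.4 months.
Product A: score 795 ≥ 580; DTI 38% ≤ 40%; LTV 81.8% ≤ 100%; employment 86 ≥ 18 mo → qualifies.
Product B: score 795 ≥ 580; DTI 38% > 36%; LTV 81.8% ≤ 100%; reserves 11.4 ≥ 9 mo → does not qualify.

Product A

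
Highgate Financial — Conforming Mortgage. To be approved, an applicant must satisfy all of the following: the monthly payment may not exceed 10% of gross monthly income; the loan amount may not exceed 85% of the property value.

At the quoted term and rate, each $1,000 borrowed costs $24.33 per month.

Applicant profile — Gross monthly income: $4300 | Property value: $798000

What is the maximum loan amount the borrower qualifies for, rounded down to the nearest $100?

$17,600

Payment cap: 10% × $4,300 = $430/month.
At $24.33 per $1,000, that supports 430/24.33 × 1,000 ≈ $17,673 → $17,600.
LTV cap: 85% × $798,000 = $678,300 → $678,300.
Binding constraint: payment-to-income.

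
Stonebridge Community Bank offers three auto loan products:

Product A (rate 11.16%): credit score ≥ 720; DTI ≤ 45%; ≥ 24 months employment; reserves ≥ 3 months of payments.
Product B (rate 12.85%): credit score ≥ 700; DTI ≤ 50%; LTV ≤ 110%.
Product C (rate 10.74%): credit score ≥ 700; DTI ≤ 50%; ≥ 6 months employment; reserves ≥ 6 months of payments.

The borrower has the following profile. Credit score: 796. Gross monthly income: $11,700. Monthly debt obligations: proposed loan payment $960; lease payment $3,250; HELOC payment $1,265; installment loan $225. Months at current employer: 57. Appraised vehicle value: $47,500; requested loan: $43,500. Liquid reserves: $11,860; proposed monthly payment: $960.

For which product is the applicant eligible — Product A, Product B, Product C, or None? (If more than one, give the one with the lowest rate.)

Total debts = (960 + 3,250 + 1,265 + 225) = 5,700; DTI = 5,700/11,700 = 48.7%.
LTV = 43,500/47,500 = 91.6%.
Reserves = 11,860/960 = 12.4 months.
Product A: score 796 ≥ 720; DTI 48.7% > 45%; employment 57 ≥ 24 mo; reserves 12.4 ≥ 3 mo → does not qualify.
Product B: score 796 ≥ 700; DTI 48.7% ≤ 50%; LTV 91.6% ≤ 110% → qualifies.
Product C: score 796 ≥ 700; DTI 48.7% ≤ 50%; employment 57 ≥ 6 mo; reserves 12.4 ≥ 6 mo → qualifies.
Qualifying: Product B, Product C. Lowest rate is 10.74% → Product C.

Product C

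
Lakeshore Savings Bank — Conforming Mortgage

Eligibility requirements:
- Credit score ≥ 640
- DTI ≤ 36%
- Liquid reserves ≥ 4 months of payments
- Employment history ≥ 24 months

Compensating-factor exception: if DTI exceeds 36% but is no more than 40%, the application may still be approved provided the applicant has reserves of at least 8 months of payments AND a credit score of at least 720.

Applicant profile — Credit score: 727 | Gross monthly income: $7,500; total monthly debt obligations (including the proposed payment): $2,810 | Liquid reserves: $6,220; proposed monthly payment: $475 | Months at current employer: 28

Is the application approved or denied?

Credit score 727 ≥ 640 (meets base)
DTI = 2,810/7,500 = 37.5% > 36% — standard DTI limit exceeded.
Reserves = 6,220/475 = 13.1 months ≥ 4
Employment 28 ≥ 24 months
DTI 37.5% is within the 36%–40% exception band; checking compensating factors.
Override check — reserves: 13.1 mo (ok); score: 727 (ok).
Both override conditions satisfied; DTI exception granted.

Approved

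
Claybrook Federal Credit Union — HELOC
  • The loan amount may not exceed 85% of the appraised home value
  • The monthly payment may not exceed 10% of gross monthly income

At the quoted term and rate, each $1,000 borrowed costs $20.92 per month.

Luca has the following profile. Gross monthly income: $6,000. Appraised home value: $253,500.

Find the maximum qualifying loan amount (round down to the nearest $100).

Payment cap: 10% × $6,000 = $600/month.
At $20.92 per $1,000, that supports 600/20.92 × 1,000 ≈ $28,680 → $28,600.
LTV cap: 85% × $253,500 = $215,475 → $215,400.
Binding constraint: payment-to-income.

$28,600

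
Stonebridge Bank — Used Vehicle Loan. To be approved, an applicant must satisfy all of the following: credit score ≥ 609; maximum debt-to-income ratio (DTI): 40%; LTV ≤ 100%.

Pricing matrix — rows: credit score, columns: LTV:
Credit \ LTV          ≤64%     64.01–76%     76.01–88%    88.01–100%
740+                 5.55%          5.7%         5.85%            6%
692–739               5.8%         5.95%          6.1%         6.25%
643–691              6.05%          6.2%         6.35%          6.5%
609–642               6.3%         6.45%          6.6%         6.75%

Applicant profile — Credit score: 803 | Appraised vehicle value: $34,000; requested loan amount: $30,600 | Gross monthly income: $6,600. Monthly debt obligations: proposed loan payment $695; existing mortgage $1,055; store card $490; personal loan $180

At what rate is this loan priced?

Credit score 803 ≥ 609; Total monthly debts = (695 + 1,055 + 490 + 180) = 2,420. DTI: 2,420 ÷ 6,600 = 36.7%, within the 40% cap
Loan-to-value = 30,600/34,000 = 90% — pass (100% max)
Row: 803 falls in 740+. Column: 90% falls in 88.01–100%. Rate = 6%.

6%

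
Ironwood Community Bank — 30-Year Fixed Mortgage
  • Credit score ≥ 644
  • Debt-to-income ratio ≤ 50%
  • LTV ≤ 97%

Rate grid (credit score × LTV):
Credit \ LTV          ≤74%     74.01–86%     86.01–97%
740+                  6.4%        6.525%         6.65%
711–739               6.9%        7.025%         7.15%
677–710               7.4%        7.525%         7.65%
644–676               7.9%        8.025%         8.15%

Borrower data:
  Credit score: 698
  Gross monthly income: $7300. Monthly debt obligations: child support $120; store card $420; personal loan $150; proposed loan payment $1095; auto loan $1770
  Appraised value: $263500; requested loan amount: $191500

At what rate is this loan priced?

7.4%

Credit score 698 ≥ 644; Total monthly debts = (120 + 420 + 150 + 1,095 + 1,770) = 3,555. DTI = 3,555/7,300 = 48.7% ≤ 50%
Loan-to-value = 191,500/263,500 = 72.7% — pass (97% max)
Credit 698 → row 677–710; LTV 72.7% → column ≤74%. Grid cell → 7.4%.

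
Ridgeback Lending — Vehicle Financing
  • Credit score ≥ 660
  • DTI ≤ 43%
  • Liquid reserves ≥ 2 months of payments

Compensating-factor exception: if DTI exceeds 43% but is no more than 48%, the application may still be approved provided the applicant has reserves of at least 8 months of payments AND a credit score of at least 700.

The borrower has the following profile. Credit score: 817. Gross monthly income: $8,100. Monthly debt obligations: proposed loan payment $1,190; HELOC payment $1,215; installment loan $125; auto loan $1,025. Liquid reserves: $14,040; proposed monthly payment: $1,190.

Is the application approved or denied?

Credit score 817 ≥ 660 (meets base)
Total debts = (1,190 + 1,215 + 125 + 1,025) = 3,555. DTI = 3,555/8,100 = 43.9% > 43% — standard DTI limit exceeded.
Liquid reserves cover 14,040/1,190 = 11.8 months — ≥ 2 required
43.9% falls in the override range (43%–48%), so the compensating-factor test applies.
Override check — reserves: 11.8 mo (ok); score: 817 (ok).
Both compensating conditions met → exception applies.

Approved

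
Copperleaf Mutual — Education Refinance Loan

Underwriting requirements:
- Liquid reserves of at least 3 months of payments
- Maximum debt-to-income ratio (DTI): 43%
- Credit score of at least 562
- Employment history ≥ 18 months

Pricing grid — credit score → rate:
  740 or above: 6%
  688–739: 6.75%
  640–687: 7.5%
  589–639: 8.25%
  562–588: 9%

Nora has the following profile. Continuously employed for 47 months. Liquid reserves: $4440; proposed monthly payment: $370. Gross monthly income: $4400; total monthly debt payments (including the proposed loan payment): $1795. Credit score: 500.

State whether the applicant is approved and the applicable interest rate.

Credit score 500 < 562 (below minimum)
Reserves: 4,440 ÷ 370 = 12.0 months (meets 3-month minimum)
Employment 47 ≥ 18 months
DTI = 1,795/4,400 = 40.8% ≤ 43%
Not all requirements met → denied.

Denied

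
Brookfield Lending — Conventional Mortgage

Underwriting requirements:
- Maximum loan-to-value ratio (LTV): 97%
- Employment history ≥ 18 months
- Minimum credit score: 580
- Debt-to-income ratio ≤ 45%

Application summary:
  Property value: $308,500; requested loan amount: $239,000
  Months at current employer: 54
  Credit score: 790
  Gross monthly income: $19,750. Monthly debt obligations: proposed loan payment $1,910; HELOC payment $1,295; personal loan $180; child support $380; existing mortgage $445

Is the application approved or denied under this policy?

Approved

LTV: 239,000 ÷ 308,500 = 77.5%, within 97% cap
Employment 54 ≥ 18 months
Credit score 790 ≥ 580 (meets)
Total monthly debts = (1,910 + 1,295 + 180 + 380 + 445) = 4,210. DTI: 4,210 ÷ 19,750 = 21.3%, within the 45% cap
All criteria satisfied.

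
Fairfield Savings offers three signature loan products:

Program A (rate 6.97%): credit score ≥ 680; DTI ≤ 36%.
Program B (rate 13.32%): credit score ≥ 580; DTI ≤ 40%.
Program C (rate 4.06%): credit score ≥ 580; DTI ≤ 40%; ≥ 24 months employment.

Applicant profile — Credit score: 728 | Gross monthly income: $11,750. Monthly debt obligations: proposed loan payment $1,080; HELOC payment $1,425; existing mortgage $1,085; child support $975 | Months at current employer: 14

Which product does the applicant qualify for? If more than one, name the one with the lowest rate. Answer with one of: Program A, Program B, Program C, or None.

Total debts = (1,080 + 1,425 + 1,085 + 975) = 4,565; DTI = 4,565/11,750 = 38.9%.
Program A: score 728 ≥ 680; DTI 38.9% > 36% → does not qualify.
Program B: score 728 ≥ 580; DTI 38.9% ≤ 40% → qualifies.
Program C: score 728 ≥ 580; DTI 38.9% ≤ 40%; employment 14 < 24 mo → does not qualify.

Program B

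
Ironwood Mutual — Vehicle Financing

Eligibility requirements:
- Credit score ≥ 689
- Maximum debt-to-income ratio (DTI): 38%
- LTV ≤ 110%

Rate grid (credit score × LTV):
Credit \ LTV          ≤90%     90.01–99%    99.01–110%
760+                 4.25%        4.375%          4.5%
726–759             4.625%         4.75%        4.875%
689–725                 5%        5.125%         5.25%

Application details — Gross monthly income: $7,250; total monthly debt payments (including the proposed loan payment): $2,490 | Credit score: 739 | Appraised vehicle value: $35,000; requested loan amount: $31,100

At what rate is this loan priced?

Credit score 739 ≥ 689; DTI = 2,490/7,250 = 34.3% ≤ 38%
Loan-to-value = 31,100/35,000 = 88.9% — pass (110% max)
Row: 739 falls in 726–759. Column: 88.9% falls in ≤90%. Rate = 4.625%.

4.625%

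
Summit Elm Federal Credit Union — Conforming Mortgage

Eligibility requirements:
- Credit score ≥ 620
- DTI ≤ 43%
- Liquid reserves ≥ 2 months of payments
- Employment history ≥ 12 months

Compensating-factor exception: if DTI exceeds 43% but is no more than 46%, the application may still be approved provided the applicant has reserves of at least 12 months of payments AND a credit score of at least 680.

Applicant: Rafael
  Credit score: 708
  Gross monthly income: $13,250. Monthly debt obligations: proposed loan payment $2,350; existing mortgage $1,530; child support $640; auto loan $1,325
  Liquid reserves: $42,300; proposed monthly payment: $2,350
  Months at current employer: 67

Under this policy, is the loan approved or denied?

Approved

Credit score 708 ≥ 620 (meets base)
Total debts = (2,350 + 1,530 + 640 + 1,325) = 5,845. DTI: 5,845 ÷ 13,250 = 44.1%, over the 43% base limit.
Reserves = 42,300/2,350 = 18.0 months ≥ 2
Employment 67 ≥ 12 months
DTI 44.1% is within the 43%–46% exception band; checking compensating factors.
Reserves 18.0 ≥ 12 months; credit score 708 ≥ 680.
Both compensating conditions met → exception applies.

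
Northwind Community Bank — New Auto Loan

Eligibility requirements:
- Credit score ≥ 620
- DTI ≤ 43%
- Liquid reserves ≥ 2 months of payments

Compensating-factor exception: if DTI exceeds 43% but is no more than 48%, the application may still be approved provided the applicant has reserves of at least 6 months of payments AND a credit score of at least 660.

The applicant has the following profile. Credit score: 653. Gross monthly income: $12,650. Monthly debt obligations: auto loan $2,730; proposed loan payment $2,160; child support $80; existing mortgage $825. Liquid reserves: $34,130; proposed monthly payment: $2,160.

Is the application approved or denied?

Credit score 653 ≥ 620 (meets base)
Total debts = (2,730 + 2,160 + 80 + 825) = 5,795. DTI = 5,795/12,650 = 45.8% > 43% — standard DTI limit exceeded.
Liquid reserves cover 34,130/2,160 = 15.8 months — ≥ 2 required
45.8% falls in the override range (43%–48%), so the compensating-factor test applies.
Override check — reserves: 15.8 mo (ok); score: 653 (below 660).
Compensating-factor requirement not fully met.

Denied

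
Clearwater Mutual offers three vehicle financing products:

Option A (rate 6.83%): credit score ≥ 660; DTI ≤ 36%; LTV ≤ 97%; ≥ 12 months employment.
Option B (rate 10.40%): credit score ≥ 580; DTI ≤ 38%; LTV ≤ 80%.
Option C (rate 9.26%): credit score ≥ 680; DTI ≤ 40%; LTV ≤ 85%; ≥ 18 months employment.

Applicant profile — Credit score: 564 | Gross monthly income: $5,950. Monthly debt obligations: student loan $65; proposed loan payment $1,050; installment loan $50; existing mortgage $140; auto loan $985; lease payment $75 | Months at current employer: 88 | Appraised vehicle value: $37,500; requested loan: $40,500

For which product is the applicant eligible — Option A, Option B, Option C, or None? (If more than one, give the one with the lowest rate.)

None

Total debts = (65 + 1,050 + 50 + 140 + 985 + 75) = 2,365; DTI = 2,365/5,950 = 39.7%.
LTV = 40,500/37,500 = 108%.
Option A: score 564 < 660; DTI 39.7% > 36%; LTV 108% > 97%; employment 88 ≥ 12 mo → does not qualify.
Option B: score 564 < 580; DTI 39.7% > 38%; LTV 108% > 80% → does not qualify.
Option C: score 564 < 680; DTI 39.7% ≤ 40%; LTV 108% > 85%; employment 88 ≥ 18 mo → does not qualify.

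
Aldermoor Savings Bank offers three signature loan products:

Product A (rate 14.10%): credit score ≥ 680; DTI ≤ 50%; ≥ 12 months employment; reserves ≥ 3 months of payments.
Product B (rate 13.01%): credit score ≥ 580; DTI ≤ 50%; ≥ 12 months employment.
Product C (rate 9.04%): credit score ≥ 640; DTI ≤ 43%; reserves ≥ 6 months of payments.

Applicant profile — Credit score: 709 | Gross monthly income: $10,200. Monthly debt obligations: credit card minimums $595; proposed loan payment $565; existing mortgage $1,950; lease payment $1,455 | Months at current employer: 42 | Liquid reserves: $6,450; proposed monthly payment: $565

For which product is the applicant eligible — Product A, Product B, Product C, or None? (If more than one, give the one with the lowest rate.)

Product B

Total debts = (595 + 565 + 1,950 + 1,455) = 4,565; DTI = 4,565/10,200 = 44.8%.
Reserves = 6,450/565 = 11.4 months.
Product A: score 709 ≥ 680; DTI 44.8% ≤ 50%; employment 42 ≥ 12 mo; reserves 11.4 ≥ 3 mo → qualifies.
Product B: score 709 ≥ 580; DTI 44.8% ≤ 50%; employment 42 ≥ 12 mo → qualifies.
Product C: score 709 ≥ 640; DTI 44.8% > 43%; reserves 11.4 ≥ 6 mo → does not qualify.
Qualifying: Product A, Product B. Lowest rate is 13.01% → Product B.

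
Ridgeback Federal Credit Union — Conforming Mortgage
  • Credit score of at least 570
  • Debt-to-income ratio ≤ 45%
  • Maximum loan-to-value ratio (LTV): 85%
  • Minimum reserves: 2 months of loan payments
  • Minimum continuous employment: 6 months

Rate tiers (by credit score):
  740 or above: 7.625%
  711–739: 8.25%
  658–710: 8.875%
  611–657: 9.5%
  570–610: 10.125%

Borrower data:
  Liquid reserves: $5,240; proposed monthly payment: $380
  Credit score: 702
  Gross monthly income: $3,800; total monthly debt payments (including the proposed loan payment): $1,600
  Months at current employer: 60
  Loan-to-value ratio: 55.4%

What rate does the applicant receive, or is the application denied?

Credit score 702 ≥ 570 (meets minimum)
LTV 55.4% — within 85%
Liquid reserves cover 5,240/380 = 13.8 months — ≥ 2 required
Debt-to-income = 1,600/3,800 = 42.1% — meets 45% limit
Employment 60 ≥ 6 months
All requirements met. Score 702 falls in the 658–710 tier → 8.875%.

Approved at 8.875%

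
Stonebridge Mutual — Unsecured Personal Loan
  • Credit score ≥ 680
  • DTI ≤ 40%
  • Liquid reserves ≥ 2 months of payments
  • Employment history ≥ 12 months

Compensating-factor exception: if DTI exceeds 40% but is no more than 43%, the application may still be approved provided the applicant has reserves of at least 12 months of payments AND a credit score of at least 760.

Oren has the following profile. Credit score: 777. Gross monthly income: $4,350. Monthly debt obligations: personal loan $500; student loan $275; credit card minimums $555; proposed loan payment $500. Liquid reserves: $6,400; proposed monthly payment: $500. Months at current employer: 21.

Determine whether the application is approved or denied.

Credit score 777 ≥ 680 (meets base)
Total debts = (500 + 275 + 555 + 500) = 1,830. DTI = 1,830/4,350 = 42.1% > 40% — standard DTI limit exceeded.
Reserves = 6,400/500 = 12.8 months ≥ 2
Employment 21 ≥ 12 months
DTI 42.1% is within the 40%–43% exception band; checking compensating factors.
Reserves 12.8 ≥ 12 months; credit score 777 ≥ 760.
Both override conditions satisfied; DTI exception granted.

Approved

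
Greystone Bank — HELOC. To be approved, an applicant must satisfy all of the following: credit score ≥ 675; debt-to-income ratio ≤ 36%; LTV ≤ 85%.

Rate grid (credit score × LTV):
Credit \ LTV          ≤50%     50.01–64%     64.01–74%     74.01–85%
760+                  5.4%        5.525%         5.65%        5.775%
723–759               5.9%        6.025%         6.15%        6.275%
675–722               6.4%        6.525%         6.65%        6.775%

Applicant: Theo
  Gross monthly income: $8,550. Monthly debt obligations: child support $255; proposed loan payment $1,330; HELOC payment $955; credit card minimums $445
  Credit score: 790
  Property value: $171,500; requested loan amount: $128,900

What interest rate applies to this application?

Credit score 790 ≥ 675; Total monthly debts = (255 + 1,330 + 955 + 445) = 2,985. DTI = 2,985/8,550 = 34.9% ≤ 36%
LTV: 128,900 ÷ 171,500 = 75.2%, within 85% cap
Row: 790 falls in 760+. Column: 75.2% falls in 74.01–85%. Rate = 5.775%.

5.775%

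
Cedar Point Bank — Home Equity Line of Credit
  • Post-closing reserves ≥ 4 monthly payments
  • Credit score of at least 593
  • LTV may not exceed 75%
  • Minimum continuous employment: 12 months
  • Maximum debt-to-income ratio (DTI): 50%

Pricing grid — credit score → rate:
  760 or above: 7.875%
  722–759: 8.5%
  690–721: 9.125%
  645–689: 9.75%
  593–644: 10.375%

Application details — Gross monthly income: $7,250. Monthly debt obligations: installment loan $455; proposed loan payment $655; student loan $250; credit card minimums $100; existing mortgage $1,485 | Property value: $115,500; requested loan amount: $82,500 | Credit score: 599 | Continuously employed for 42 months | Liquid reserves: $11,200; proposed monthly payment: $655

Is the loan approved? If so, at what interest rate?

Credit score 599 ≥ 593 (meets minimum)
Employment 42 ≥ 12 months
Liquid reserves cover 11,200/655 = 17.1 months — ≥ 4 required
Total monthly debts = (455 + 655 + 250 + 100 + 1,485) = 2,945. DTI: 2,945 ÷ 7,250 = 40.6%, within the 50% cap
LTV: 82,500 ÷ 115,500 = 71.4%, within 75% cap
All requirements met. Score 599 falls in the 593–644 tier → 10.375%.

Approved at 10.375%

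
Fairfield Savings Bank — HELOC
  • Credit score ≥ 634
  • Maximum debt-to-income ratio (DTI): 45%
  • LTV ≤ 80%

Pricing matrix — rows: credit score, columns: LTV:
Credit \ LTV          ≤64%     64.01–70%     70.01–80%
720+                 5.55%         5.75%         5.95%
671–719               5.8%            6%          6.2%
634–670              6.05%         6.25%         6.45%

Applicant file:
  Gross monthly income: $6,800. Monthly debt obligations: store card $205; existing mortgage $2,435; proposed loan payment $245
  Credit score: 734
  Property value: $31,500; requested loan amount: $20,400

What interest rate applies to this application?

5.75%

Credit score 734 ≥ 634; Total monthly debts = (205 + 2,435 + 245) = 2,885. DTI: 2,885 ÷ 6,800 = 42.4%, within the 45% cap
Loan-to-value = 20,400/31,500 = 64.8% — pass (80% max)
Row: 734 falls in 720+. Column: 64.8% falls in 64.01–70%. Rate = 5.75%.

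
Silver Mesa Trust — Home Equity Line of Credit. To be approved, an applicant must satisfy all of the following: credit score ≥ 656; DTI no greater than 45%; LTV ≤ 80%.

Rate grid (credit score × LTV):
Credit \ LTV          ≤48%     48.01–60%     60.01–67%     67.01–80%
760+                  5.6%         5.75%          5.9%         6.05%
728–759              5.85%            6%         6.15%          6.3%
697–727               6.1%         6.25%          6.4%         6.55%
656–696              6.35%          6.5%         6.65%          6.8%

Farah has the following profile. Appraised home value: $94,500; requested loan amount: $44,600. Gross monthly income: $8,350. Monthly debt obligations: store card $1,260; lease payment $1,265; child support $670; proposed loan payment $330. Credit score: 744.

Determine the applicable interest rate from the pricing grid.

5.85%

Credit score 744 ≥ 656; Total monthly debts = (1,260 + 1,265 + 670 + 330) = 3,525. DTI: 3,525 ÷ 8,350 = 42.2%, within the 45% cap
LTV = 44,600/94,500 = 47.2% ≤ 80%
Row: 744 falls in 728–759. Column: 47.2% falls in ≤48%. Rate = 5.85%.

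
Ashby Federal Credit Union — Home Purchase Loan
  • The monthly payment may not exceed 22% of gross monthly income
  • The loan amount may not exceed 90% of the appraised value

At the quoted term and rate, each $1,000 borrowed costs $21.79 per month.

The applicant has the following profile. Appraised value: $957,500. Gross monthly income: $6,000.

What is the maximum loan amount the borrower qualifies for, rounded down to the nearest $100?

$60,500

Payment cap: 22% × $6,000 = $1,320/month.
At $21.79 per $1,000, that supports 1,320/21.79 × 1,000 ≈ $60,578 → $60,500.
LTV cap: 90% × $957,500 = $861,750 → $861,700.
Binding constraint: payment-to-income.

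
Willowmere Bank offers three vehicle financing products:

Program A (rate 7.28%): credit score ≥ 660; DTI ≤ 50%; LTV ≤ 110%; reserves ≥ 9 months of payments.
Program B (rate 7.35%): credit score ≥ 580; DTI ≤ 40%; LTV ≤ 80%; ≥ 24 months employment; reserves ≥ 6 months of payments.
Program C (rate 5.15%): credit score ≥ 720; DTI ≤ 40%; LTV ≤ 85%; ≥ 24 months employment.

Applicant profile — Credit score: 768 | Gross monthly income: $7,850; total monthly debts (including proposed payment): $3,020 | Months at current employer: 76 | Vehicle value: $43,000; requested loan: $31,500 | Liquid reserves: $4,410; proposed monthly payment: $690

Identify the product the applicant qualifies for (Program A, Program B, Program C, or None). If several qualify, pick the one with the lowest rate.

Program C

DTI = 3,020/7,850 = 38.5%.
LTV = 31,500/43,000 = 73.3%.
Reserves = 4,410/690 = 6.4 months.
Program A: score 768 ≥ 660; DTI 38.5% ≤ 50%; LTV 73.3% ≤ 110%; reserves 6.4 < 9 mo → does not qualify.
Program B: score 768 ≥ 580; DTI 38.5% ≤ 40%; LTV 73.3% ≤ 80%; employment 76 ≥ 24 mo; reserves 6.4 ≥ 6 mo → qualifies.
Program C: score 768 ≥ 720; DTI 38.5% ≤ 40%; LTV 73.3% ≤ 85%; employment 76 ≥ 24 mo → qualifies.
Qualifying: Program B, Program C. Lowest rate is 5.15% → Program C.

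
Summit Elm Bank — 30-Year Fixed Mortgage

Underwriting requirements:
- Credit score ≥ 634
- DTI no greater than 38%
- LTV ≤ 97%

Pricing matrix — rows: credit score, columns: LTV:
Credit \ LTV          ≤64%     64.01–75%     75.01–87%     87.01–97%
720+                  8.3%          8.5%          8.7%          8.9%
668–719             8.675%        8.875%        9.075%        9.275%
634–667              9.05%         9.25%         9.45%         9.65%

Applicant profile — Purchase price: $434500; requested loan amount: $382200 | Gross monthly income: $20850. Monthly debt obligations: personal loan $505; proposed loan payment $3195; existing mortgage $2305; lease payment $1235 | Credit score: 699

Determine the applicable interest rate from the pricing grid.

9.275%

Credit score 699 ≥ 634; Total monthly debts = (505 + 3,195 + 2,305 + 1,235) = 7,240. DTI = 7,240/20,850 = 34.7% ≤ 38%
LTV = 382,200/434,500 = 88% ≤ 97%
Row: 699 falls in 668–719. Column: 88% falls in 87.01–97%. Rate = 9.275%.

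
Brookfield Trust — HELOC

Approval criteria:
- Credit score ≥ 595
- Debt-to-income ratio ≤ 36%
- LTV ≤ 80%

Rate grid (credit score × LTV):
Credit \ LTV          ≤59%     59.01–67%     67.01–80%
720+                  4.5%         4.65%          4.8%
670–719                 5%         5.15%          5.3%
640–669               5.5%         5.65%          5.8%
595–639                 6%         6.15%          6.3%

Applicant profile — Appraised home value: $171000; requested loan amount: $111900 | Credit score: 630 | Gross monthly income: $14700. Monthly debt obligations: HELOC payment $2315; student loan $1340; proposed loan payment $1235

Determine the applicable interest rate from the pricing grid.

6.15%

Credit score 630 ≥ 595; Total monthly debts = (2,315 + 1,340 + 1,235) = 4,890. DTI: 4,890 ÷ 14,700 = 33.3%, within the 36% cap
LTV = 111,900/171,000 = 65.4% ≤ 80%
Row: 630 falls in 595–639. Column: 65.4% falls in 59.01–67%. Rate = 6.15%.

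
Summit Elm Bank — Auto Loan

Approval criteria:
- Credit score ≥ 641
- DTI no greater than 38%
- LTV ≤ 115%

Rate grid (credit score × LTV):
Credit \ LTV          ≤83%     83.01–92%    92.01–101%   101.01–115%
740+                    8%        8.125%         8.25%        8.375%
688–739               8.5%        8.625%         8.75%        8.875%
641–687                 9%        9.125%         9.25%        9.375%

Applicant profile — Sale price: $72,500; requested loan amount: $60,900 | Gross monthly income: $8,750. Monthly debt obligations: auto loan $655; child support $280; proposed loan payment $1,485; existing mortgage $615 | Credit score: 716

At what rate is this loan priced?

8.625%

Credit score 716 ≥ 641; Total monthly debts = (655 + 280 + 1,485 + 615) = 3,035. DTI = 3,035/8,750 = 34.7% ≤ 38%
Loan-to-value = 60,900/72,500 = 84% — pass (115% max)
Credit 716 → row 688–739; LTV 84% → column 83.01–92%. Grid cell → 8.625%.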